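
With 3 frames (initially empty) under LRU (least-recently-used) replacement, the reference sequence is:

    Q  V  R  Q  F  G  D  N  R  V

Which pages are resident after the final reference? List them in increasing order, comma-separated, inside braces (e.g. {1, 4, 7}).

Q -> fault, frames (Q)
V -> fault, frames (Q V)
R -> fault, frames (Q V R)
Q -> hit
F -> fault, evict V, frames (R Q F)
G -> fault, evict R, frames (Q F G)
D -> fault, evict Q, frames (F G D)
N -> fault, evict F, frames (G D N)
R -> fault, evict G, frames (D N R)
V -> fault, evict D, frames (N R V)

{N, R, V}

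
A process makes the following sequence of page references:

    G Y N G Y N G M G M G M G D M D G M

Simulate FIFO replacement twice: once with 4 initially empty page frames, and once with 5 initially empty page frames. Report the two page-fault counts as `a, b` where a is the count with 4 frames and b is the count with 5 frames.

4 frames: F F F . . . . F . . . . . F . . F . → 6 faults.
5 frames: F F F . . . . F . . . . . F . . . . → 5 faults.
5 < 6: adding a frame reduced faults, as is typical.

6, 5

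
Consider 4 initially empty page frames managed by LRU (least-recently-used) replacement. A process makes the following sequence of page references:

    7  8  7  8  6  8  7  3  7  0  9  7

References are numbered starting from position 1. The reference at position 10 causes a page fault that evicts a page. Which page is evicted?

6

pos 1: 7: miss, frames [7]
pos 2: 8: miss, frames [7, 8]
pos 3: 7: hit
pos 4: 8: hit
pos 5: 6: miss, frames [7, 8, 6]
pos 6: 8: hit
pos 7: 7: hit
pos 8: 3: miss, frames [6, 8, 7, 3]
pos 9: 7: hit
pos 10: 0: miss, evict 6, frames [8, 3, 7, 0]
At position 10, page 6 is evicted.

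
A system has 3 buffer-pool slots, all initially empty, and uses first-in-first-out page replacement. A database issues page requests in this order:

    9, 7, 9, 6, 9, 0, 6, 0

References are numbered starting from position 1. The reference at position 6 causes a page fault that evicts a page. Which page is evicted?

pos 1: 9: miss, frames {9}
pos 2: 7: miss, frames {9,7}
pos 3: 9: hit
pos 4: 6: miss, frames {9,7,6}
pos 5: 9: hit
pos 6: 0: miss, evict 9, frames {7,6,0}
At position 6, page 9 is evicted.

9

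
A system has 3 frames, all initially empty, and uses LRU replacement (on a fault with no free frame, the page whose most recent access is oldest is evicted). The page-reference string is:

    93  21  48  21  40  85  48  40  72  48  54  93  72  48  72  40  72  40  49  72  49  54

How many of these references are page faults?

93 → fault, frames {93}
21 → fault, frames {93,21}
48 → fault, frames {93,21,48}
21 → hit
40 → fault, evict 93, frames {48,21,40}
85 → fault, evict 48, frames {21,40,85}
48 → fault, evict 21, frames {40,85,48}
40 → hit
72 → fault, evict 85, frames {48,40,72}
48 → hit
54 → fault, evict 40, frames {72,48,54}
93 → fault, evict 72, frames {48,54,93}
72 → fault, evict 48, frames {54,93,72}
48 → fault, evict 54, frames {93,72,48}
72 → hit
40 → fault, evict 93, frames {48,72,40}
72 → hit
40 → hit
49 → fault, evict 48, frames {72,40,49}
72 → hit
49 → hit
54 → fault, evict 40, frames {72,49,54}
Page faults: 14.

14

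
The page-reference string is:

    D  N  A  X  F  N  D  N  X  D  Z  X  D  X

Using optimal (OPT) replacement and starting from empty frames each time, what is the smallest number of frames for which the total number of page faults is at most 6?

f=1: 14 faults
f=2: 9 faults
f=3: 7 faults
f=4: 6 faults
f=5: 6 faults
f=6: 6 faults
Smallest f with faults ≤ 6 is 4.

4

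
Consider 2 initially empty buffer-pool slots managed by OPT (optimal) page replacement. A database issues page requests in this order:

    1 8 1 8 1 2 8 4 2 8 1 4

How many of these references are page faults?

1: fault, frames {1}
8: fault, frames {1,8}
1: hit
8: hit
1: hit
2: fault, evict 1, frames {8,2}
8: hit
4: fault, evict 8, frames {2,4}
2: hit
8: fault, evict 2, frames {4,8}
1: fault, evict 8, frames {4,1}
4: hit
Page faults: 6.

6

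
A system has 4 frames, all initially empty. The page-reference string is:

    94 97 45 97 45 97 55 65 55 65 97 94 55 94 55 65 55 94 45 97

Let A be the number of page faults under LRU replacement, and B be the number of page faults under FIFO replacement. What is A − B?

1

Under LRU: F F F . . . F F . . . F . . . . . . F F → 8 faults.
Under FIFO: F F F . . . F F . . . F . . . . . . . F → 7 faults.
A − B = 8 − 7 = 1.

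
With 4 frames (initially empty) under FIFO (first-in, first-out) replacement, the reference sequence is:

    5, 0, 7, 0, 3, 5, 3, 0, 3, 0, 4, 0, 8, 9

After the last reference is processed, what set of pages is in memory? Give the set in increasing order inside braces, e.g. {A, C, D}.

{3, 4, 8, 9}

5 -> fault, frames {5}
0 -> fault, frames {5,0}
7 -> fault, frames {5,0,7}
0 -> hit
3 -> fault, frames {5,0,7,3}
5 -> hit
3 -> hit
0 -> hit
3 -> hit
0 -> hit
4 -> fault, evict 5, frames {0,7,3,4}
0 -> hit
8 -> fault, evict 0, frames {7,3,4,8}
9 -> fault, evict 7, frames {3,4,8,9}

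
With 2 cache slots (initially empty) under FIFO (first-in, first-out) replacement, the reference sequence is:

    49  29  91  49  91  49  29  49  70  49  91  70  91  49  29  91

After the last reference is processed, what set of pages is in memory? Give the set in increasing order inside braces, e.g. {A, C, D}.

{29, 91}

49 -> fault, frames [49]
29 -> fault, frames [49, 29]
91 -> fault, evict 49, frames [29, 91]
49 -> fault, evict 29, frames [91, 49]
91 -> hit
49 -> hit
29 -> fault, evict 91, frames [49, 29]
49 -> hit
70 -> fault, evict 49, frames [29, 70]
49 -> fault, evict 29, frames [70, 49]
91 -> fault, evict 70, frames [49, 91]
70 -> fault, evict 49, frames [91, 70]
91 -> hit
49 -> fault, evict 91, frames [70, 49]
29 -> fault, evict 70, frames [49, 29]
91 -> fault, evict 49, frames [29, 91]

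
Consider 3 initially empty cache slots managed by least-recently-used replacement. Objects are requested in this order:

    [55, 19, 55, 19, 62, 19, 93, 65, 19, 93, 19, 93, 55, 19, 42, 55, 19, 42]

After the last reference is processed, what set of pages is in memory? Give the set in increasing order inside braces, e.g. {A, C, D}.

55 -> fault, frames (55)
19 -> fault, frames (55 19)
55 -> hit
19 -> hit
62 -> fault, frames (55 19 62)
19 -> hit
93 -> fault, evict 55, frames (62 19 93)
65 -> fault, evict 62, frames (19 93 65)
19 -> hit
93 -> hit
19 -> hit
93 -> hit
55 -> fault, evict 65, frames (19 93 55)
19 -> hit
42 -> fault, evict 93, frames (55 19 42)
55 -> hit
19 -> hit
42 -> hit

{19, 42, 55}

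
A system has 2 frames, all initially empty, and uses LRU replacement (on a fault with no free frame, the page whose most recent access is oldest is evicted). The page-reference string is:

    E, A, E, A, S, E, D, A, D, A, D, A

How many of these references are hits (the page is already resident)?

E -> fault, frames (E)
A -> fault, frames (E A)
E -> hit
A -> hit
S -> fault, evict E, frames (A S)
E -> fault, evict A, frames (S E)
D -> fault, evict S, frames (E D)
A -> fault, evict E, frames (D A)
D -> hit
A -> hit
D -> hit
A -> hit
Hits: 6.

6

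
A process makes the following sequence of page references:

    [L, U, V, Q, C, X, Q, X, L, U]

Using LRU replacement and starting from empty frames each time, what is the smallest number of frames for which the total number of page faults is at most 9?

f=1: 10 faults
f=2: 9 faults
f=3: 8 faults
f=4: 8 faults
f=5: 8 faults
f=6: 6 faults
Smallest f with faults ≤ 9 is 2.

2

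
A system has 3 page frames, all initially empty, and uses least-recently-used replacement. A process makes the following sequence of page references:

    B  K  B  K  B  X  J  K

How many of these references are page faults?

5

B: fault, frames [B]
K: fault, frames [B, K]
B: hit
K: hit
B: hit
X: fault, frames [K, B, X]
J: fault, evict K, frames [B, X, J]
K: fault, evict B, frames [X, J, K]
Page faults: 5.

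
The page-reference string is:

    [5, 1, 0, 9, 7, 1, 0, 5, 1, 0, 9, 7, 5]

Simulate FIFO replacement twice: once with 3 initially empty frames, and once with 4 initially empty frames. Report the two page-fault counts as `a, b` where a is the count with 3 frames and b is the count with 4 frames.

10, 11

3 frames: F F F F F F F F . . F F . → 10 faults.
4 frames: F F F F F . . F F F F F F → 11 faults.
11 > 10: adding a frame increased faults — Belady's anomaly.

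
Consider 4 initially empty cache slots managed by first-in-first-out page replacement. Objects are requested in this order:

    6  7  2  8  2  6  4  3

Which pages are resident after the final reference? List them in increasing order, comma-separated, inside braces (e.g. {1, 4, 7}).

{2, 3, 4, 8}

6: miss, frames {6}
7: miss, frames {6,7}
2: miss, frames {6,7,2}
8: miss, frames {6,7,2,8}
2: hit
6: hit
4: miss, evict 6, frames {7,2,8,4}
3: miss, evict 7, frames {2,8,4,3}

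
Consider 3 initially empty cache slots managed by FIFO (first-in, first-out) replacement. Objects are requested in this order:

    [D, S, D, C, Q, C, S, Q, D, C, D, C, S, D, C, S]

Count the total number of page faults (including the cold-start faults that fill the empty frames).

D → miss, frames (D)
S → miss, frames (D S)
D → hit
C → miss, frames (D S C)
Q → miss, evict D, frames (S C Q)
C → hit
S → hit
Q → hit
D → miss, evict S, frames (C Q D)
C → hit
D → hit
C → hit
S → miss, evict C, frames (Q D S)
D → hit
C → miss, evict Q, frames (D S C)
S → hit
Page faults: 7.

7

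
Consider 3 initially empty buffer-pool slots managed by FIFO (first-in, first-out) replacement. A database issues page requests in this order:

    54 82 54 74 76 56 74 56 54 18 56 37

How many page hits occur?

54 → fault, frames [54]
82 → fault, frames [54, 82]
54 → hit
74 → fault, frames [54, 82, 74]
76 → fault, evict 54, frames [82, 74, 76]
56 → fault, evict 82, frames [74, 76, 56]
74 → hit
56 → hit
54 → fault, evict 74, frames [76, 56, 54]
18 → fault, evict 76, frames [56, 54, 18]
56 → hit
37 → fault, evict 56, frames [54, 18, 37]
Hits: 4.

4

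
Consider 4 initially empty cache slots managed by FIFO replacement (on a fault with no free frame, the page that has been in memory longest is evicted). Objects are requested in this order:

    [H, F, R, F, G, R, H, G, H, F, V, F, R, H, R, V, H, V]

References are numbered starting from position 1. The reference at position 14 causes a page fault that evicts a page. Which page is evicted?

F

pos 1: H -> fault, frames [H]
pos 2: F -> fault, frames [H, F]
pos 3: R -> fault, frames [H, F, R]
pos 4: F -> hit
pos 5: G -> fault, frames [H, F, R, G]
pos 6: R -> hit
pos 7: H -> hit
pos 8: G -> hit
pos 9: H -> hit
pos 10: F -> hit
pos 11: V -> fault, evict H, frames [F, R, G, V]
pos 12: F -> hit
pos 13: R -> hit
pos 14: H -> fault, evict F, frames [R, G, V, H]
At position 14, page F is evicted.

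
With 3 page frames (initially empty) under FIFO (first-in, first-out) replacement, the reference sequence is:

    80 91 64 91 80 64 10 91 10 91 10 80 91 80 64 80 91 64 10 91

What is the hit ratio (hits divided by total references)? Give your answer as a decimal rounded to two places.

80: miss, frames {80}
91: miss, frames {80,91}
64: miss, frames {80,91,64}
91: hit
80: hit
64: hit
10: miss, evict 80, frames {91,64,10}
91: hit
10: hit
91: hit
10: hit
80: miss, evict 91, frames {64,10,80}
91: miss, evict 64, frames {10,80,91}
80: hit
64: miss, evict 10, frames {80,91,64}
80: hit
91: hit
64: hit
10: miss, evict 80, frames {91,64,10}
91: hit
Hits: 12 of 20 references → 12/20 = 0.6000.

0.60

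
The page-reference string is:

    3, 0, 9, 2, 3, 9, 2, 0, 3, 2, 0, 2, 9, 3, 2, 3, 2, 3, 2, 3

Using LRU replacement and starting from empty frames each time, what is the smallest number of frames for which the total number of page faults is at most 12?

3

f=1: 20 faults
f=2: 14 faults
f=3: 9 faults
f=4: 4 faults
Smallest f with faults ≤ 12 is 3.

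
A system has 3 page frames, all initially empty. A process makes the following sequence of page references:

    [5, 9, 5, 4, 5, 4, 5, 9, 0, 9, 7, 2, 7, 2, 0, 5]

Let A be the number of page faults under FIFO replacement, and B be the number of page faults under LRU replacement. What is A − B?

Under FIFO: F F . F . . . . F . F F . . . F → 7 faults.
Under LRU: F F . F . . . . F . F F . . F F → 8 faults.
A − B = 7 − 8 = -1.

-1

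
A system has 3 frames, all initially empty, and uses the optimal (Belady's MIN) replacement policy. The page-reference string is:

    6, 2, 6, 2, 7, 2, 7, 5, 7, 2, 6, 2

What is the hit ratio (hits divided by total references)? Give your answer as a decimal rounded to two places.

0.58

6 -> fault, frames {6}
2 -> fault, frames {6,2}
6 -> hit
2 -> hit
7 -> fault, frames {6,2,7}
2 -> hit
7 -> hit
5 -> fault, evict 6, frames {2,7,5}
7 -> hit
2 -> hit
6 -> fault, evict 5, frames {2,7,6}
2 -> hit
Hits: 7 of 12 references → 7/12 = 0.5833.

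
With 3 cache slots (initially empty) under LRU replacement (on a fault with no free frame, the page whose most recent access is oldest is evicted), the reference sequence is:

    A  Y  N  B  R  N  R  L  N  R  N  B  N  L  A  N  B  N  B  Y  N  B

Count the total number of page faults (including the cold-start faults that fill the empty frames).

A -> fault, frames (A)
Y -> fault, frames (A Y)
N -> fault, frames (A Y N)
B -> fault, evict A, frames (Y N B)
R -> fault, evict Y, frames (N B R)
N -> hit
R -> hit
L -> fault, evict B, frames (N R L)
N -> hit
R -> hit
N -> hit
B -> fault, evict L, frames (R N B)
N -> hit
L -> fault, evict R, frames (B N L)
A -> fault, evict B, frames (N L A)
N -> hit
B -> fault, evict L, frames (A N B)
N -> hit
B -> hit
Y -> fault, evict A, frames (N B Y)
N -> hit
B -> hit
Page faults: 11.

11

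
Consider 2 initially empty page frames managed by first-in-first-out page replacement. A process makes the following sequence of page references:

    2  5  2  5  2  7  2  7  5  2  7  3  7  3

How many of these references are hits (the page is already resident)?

2 → fault, frames {2}
5 → fault, frames {2,5}
2 → hit
5 → hit
2 → hit
7 → fault, evict 2, frames {5,7}
2 → fault, evict 5, frames {7,2}
7 → hit
5 → fault, evict 7, frames {2,5}
2 → hit
7 → fault, evict 2, frames {5,7}
3 → fault, evict 5, frames {7,3}
7 → hit
3 → hit
Hits: 7.

7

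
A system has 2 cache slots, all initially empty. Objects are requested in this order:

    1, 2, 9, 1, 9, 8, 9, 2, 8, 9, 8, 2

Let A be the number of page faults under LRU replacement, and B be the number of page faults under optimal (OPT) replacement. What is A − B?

Under LRU: F F F F . F . F F F . F → 9 faults.
Under OPT: F F F . . F . F . F . F → 7 faults.
A − B = 9 − 7 = 2.

2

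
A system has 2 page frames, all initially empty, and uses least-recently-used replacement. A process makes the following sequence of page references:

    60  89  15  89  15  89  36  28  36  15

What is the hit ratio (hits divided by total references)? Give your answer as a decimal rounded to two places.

60: fault, frames {60}
89: fault, frames {60,89}
15: fault, evict 60, frames {89,15}
89: hit
15: hit
89: hit
36: fault, evict 15, frames {89,36}
28: fault, evict 89, frames {36,28}
36: hit
15: fault, evict 28, frames {36,15}
Hits: 4 of 10 references → 4/10 = 0.4000.

0.40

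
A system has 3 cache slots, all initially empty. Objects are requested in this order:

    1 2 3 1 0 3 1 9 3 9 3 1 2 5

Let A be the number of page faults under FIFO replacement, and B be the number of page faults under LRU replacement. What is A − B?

2

Under FIFO: F F F . F . F F F . . . F F → 9 faults.
Under LRU: F F F . F . . F . . . . F F → 7 faults.
A − B = 9 − 7 = 2.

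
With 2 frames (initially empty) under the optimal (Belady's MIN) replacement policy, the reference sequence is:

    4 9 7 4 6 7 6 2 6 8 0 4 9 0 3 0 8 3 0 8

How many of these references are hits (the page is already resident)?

4 → fault, frames {4}
9 → fault, frames {4,9}
7 → fault, evict 9, frames {4,7}
4 → hit
6 → fault, evict 4, frames {7,6}
7 → hit
6 → hit
2 → fault, evict 7, frames {6,2}
6 → hit
8 → fault, evict 2, frames {6,8}
0 → fault, evict 6, frames {8,0}
4 → fault, evict 8, frames {0,4}
9 → fault, evict 4, frames {0,9}
0 → hit
3 → fault, evict 9, frames {0,3}
0 → hit
8 → fault, evict 0, frames {3,8}
3 → hit
0 → fault, evict 3, frames {8,0}
8 → hit
Hits: 8.

8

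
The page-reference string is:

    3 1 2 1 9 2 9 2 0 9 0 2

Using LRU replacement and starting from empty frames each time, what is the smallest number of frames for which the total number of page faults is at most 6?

f=1: 12 faults
f=2: 8 faults
f=3: 5 faults
f=4: 5 faults
f=5: 5 faults
Smallest f with faults ≤ 6 is 3.

3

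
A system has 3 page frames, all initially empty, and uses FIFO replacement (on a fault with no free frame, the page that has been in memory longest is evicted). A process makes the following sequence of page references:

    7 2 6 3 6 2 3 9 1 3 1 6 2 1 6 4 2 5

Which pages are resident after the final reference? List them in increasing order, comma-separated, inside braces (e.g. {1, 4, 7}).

7: fault, frames (7)
2: fault, frames (7 2)
6: fault, frames (7 2 6)
3: fault, evict 7, frames (2 6 3)
6: hit
2: hit
3: hit
9: fault, evict 2, frames (6 3 9)
1: fault, evict 6, frames (3 9 1)
3: hit
1: hit
6: fault, evict 3, frames (9 1 6)
2: fault, evict 9, frames (1 6 2)
1: hit
6: hit
4: fault, evict 1, frames (6 2 4)
2: hit
5: fault, evict 6, frames (2 4 5)

{2, 4, 5}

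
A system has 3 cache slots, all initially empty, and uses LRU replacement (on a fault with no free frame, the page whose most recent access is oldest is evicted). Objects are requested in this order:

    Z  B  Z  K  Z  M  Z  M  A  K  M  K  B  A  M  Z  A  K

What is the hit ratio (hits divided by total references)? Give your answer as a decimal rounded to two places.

Z: miss, frames (Z)
B: miss, frames (Z B)
Z: hit
K: miss, frames (B Z K)
Z: hit
M: miss, evict B, frames (K Z M)
Z: hit
M: hit
A: miss, evict K, frames (Z M A)
K: miss, evict Z, frames (M A K)
M: hit
K: hit
B: miss, evict A, frames (M K B)
A: miss, evict M, frames (K B A)
M: miss, evict K, frames (B A M)
Z: miss, evict B, frames (A M Z)
A: hit
K: miss, evict M, frames (Z A K)
Hits: 7 of 18 references → 7/18 = 0.3889.

0.39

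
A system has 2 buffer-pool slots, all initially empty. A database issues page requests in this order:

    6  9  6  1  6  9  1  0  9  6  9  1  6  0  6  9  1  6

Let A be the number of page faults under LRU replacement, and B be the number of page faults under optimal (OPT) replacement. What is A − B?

Under LRU: F F . F . F F F F F . F F F . F F F → 14 faults.
Under OPT: F F . F . F . F . F . F . F . F F . → 10 faults.
A − B = 14 − 10 = 4.

4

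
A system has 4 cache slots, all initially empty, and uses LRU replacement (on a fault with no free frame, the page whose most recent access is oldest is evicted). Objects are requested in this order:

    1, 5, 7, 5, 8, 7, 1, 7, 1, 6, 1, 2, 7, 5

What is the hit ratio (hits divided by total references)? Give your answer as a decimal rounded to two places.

1 → fault, frames {1}
5 → fault, frames {1,5}
7 → fault, frames {1,5,7}
5 → hit
8 → fault, frames {1,7,5,8}
7 → hit
1 → hit
7 → hit
1 → hit
6 → fault, evict 5, frames {8,7,1,6}
1 → hit
2 → fault, evict 8, frames {7,6,1,2}
7 → hit
5 → fault, evict 6, frames {1,2,7,5}
Hits: 7 of 14 references → 7/14 = 0.5000.

0.50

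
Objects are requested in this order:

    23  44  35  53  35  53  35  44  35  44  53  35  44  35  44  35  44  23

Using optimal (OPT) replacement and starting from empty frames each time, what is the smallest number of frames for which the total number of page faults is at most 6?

f=1: 18 faults
f=2: 8 faults
f=3: 5 faults
f=4: 4 faults
Smallest f with faults ≤ 6 is 3.

3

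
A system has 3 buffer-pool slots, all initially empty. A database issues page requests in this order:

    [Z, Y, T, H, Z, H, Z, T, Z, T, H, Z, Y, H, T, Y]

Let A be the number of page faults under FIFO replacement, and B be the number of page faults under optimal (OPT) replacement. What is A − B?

Under FIFO: F F F F F . . . . . . . F . F . → 7 faults.
Under OPT: F F F F . . . . . . . . F . . . → 5 faults.
A − B = 7 − 5 = 2.

2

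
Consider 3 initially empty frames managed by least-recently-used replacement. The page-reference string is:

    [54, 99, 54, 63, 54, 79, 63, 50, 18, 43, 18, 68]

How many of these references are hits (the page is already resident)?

54 -> fault, frames (54)
99 -> fault, frames (54 99)
54 -> hit
63 -> fault, frames (99 54 63)
54 -> hit
79 -> fault, evict 99, frames (63 54 79)
63 -> hit
50 -> fault, evict 54, frames (79 63 50)
18 -> fault, evict 79, frames (63 50 18)
43 -> fault, evict 63, frames (50 18 43)
18 -> hit
68 -> fault, evict 50, frames (43 18 68)
Hits: 4.

4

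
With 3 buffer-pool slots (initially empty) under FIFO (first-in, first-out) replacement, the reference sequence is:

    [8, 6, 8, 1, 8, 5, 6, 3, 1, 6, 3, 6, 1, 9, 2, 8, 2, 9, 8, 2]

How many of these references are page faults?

10

8 -> fault, frames (8)
6 -> fault, frames (8 6)
8 -> hit
1 -> fault, frames (8 6 1)
8 -> hit
5 -> fault, evict 8, frames (6 1 5)
6 -> hit
3 -> fault, evict 6, frames (1 5 3)
1 -> hit
6 -> fault, evict 1, frames (5 3 6)
3 -> hit
6 -> hit
1 -> fault, evict 5, frames (3 6 1)
9 -> fault, evict 3, frames (6 1 9)
2 -> fault, evict 6, frames (1 9 2)
8 -> fault, evict 1, frames (9 2 8)
2 -> hit
9 -> hit
8 -> hit
2 -> hit
Page faults: 10.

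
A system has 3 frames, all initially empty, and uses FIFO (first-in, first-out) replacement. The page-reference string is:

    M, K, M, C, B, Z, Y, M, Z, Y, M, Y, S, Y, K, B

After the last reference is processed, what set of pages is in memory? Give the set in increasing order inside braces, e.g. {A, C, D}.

{B, K, S}

M -> miss, frames (M)
K -> miss, frames (M K)
M -> hit
C -> miss, frames (M K C)
B -> miss, evict M, frames (K C B)
Z -> miss, evict K, frames (C B Z)
Y -> miss, evict C, frames (B Z Y)
M -> miss, evict B, frames (Z Y M)
Z -> hit
Y -> hit
M -> hit
Y -> hit
S -> miss, evict Z, frames (Y M S)
Y -> hit
K -> miss, evict Y, frames (M S K)
B -> miss, evict M, frames (S K B)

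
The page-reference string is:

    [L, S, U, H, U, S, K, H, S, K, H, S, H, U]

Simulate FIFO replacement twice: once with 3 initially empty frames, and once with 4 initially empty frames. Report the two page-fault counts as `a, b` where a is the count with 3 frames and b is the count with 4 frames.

3 frames: F F F F . . F . F . . . . F → 7 faults.
4 frames: F F F F . . F . . . . . . . → 5 faults.
5 < 7: adding a frame reduced faults, as is typical.

7, 5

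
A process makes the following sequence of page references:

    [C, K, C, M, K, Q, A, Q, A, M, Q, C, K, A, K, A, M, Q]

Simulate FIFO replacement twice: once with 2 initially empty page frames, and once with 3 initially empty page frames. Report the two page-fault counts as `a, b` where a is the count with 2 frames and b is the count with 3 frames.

12, 9

2 frames: F F . F . F F . . F F F F F . . F F → 12 faults.
3 frames: F F . F . F F . . . . F F . . . F F → 9 faults.
9 < 12: adding a frame reduced faults, as is typical.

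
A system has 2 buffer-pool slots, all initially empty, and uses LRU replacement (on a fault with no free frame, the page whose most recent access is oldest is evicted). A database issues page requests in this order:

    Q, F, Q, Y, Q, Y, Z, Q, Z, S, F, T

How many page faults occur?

8

Q: fault, frames (Q)
F: fault, frames (Q F)
Q: hit
Y: fault, evict F, frames (Q Y)
Q: hit
Y: hit
Z: fault, evict Q, frames (Y Z)
Q: fault, evict Y, frames (Z Q)
Z: hit
S: fault, evict Q, frames (Z S)
F: fault, evict Z, frames (S F)
T: fault, evict S, frames (F T)
Page faults: 8.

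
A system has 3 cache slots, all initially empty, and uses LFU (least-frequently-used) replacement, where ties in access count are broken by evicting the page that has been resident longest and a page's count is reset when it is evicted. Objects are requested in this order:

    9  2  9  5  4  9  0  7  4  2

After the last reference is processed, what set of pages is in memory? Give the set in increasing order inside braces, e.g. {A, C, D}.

9: miss, frames (9)
2: miss, frames (9 2)
9: hit
5: miss, frames (9 2 5)
4: miss, evict 2, frames (9 5 4)
9: hit
0: miss, evict 5, frames (9 4 0)
7: miss, evict 4, frames (9 0 7)
4: miss, evict 0, frames (9 7 4)
2: miss, evict 7, frames (9 4 2)

{2, 4, 9}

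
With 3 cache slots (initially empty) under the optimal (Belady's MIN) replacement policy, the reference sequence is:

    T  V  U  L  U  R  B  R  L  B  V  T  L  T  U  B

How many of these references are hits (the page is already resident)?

T: fault, frames [T]
V: fault, frames [T, V]
U: fault, frames [T, V, U]
L: fault, evict T, frames [V, U, L]
U: hit
R: fault, evict U, frames [V, L, R]
B: fault, evict V, frames [L, R, B]
R: hit
L: hit
B: hit
V: fault, evict R, frames [L, B, V]
T: fault, evict V, frames [L, B, T]
L: hit
T: hit
U: fault, evict T, frames [L, B, U]
B: hit
Hits: 7.

7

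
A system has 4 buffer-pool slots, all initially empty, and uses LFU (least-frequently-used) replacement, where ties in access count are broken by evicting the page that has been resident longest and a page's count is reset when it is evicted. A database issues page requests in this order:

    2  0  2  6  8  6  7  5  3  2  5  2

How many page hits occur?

5

2 -> miss, frames (2)
0 -> miss, frames (2 0)
2 -> hit
6 -> miss, frames (2 0 6)
8 -> miss, frames (2 0 6 8)
6 -> hit
7 -> miss, evict 0, frames (2 6 8 7)
5 -> miss, evict 8, frames (2 6 7 5)
3 -> miss, evict 7, frames (2 6 5 3)
2 -> hit
5 -> hit
2 -> hit
Hits: 5.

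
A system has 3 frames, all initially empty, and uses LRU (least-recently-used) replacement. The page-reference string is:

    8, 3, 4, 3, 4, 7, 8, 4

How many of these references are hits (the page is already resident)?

3

8 → miss, frames {8}
3 → miss, frames {8,3}
4 → miss, frames {8,3,4}
3 → hit
4 → hit
7 → miss, evict 8, frames {3,4,7}
8 → miss, evict 3, frames {4,7,8}
4 → hit
Hits: 3.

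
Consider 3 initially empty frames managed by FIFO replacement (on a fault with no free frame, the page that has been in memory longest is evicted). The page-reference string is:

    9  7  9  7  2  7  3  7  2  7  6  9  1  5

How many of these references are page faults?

8

9: fault, frames {9}
7: fault, frames {9,7}
9: hit
7: hit
2: fault, frames {9,7,2}
7: hit
3: fault, evict 9, frames {7,2,3}
7: hit
2: hit
7: hit
6: fault, evict 7, frames {2,3,6}
9: fault, evict 2, frames {3,6,9}
1: fault, evict 3, frames {6,9,1}
5: fault, evict 6, frames {9,1,5}
Page faults: 8.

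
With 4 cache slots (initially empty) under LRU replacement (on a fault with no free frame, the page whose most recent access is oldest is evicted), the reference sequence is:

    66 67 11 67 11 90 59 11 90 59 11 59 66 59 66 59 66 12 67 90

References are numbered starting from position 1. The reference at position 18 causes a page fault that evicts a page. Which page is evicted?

pos 1: 66 → miss, frames [66]
pos 2: 67 → miss, frames [66, 67]
pos 3: 11 → miss, frames [66, 67, 11]
pos 4: 67 → hit
pos 5: 11 → hit
pos 6: 90 → miss, frames [66, 67, 11, 90]
pos 7: 59 → miss, evict 66, frames [67, 11, 90, 59]
pos 8: 11 → hit
pos 9: 90 → hit
pos 10: 59 → hit
pos 11: 11 → hit
pos 12: 59 → hit
pos 13: 66 → miss, evict 67, frames [90, 11, 59, 66]
pos 14: 59 → hit
pos 15: 66 → hit
pos 16: 59 → hit
pos 17: 66 → hit
pos 18: 12 → miss, evict 90, frames [11, 59, 66, 12]
At position 18, page 90 is evicted.

90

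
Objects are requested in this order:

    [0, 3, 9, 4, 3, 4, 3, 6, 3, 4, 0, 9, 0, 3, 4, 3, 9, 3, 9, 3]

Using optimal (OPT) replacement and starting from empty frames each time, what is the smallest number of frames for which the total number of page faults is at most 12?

f=1: 20 faults
f=2: 11 faults
f=3: 8 faults
f=4: 6 faults
f=5: 5 faults
Smallest f with faults ≤ 12 is 2.

2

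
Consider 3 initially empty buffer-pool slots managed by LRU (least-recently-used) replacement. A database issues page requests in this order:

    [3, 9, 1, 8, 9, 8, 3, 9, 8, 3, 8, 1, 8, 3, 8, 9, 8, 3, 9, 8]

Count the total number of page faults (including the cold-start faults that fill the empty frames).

3 → miss, frames (3)
9 → miss, frames (3 9)
1 → miss, frames (3 9 1)
8 → miss, evict 3, frames (9 1 8)
9 → hit
8 → hit
3 → miss, evict 1, frames (9 8 3)
9 → hit
8 → hit
3 → hit
8 → hit
1 → miss, evict 9, frames (3 8 1)
8 → hit
3 → hit
8 → hit
9 → miss, evict 1, frames (3 8 9)
8 → hit
3 → hit
9 → hit
8 → hit
Page faults: 7.

7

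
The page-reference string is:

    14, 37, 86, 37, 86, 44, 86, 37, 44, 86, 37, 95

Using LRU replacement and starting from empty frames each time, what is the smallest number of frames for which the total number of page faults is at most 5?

3

f=1: 12 faults
f=2: 9 faults
f=3: 5 faults
f=4: 5 faults
f=5: 5 faults
Smallest f with faults ≤ 5 is 3.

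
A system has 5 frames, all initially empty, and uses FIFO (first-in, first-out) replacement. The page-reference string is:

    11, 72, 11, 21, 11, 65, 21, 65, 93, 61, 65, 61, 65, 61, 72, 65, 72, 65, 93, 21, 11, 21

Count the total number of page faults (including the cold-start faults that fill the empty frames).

11: miss, frames {11}
72: miss, frames {11,72}
11: hit
21: miss, frames {11,72,21}
11: hit
65: miss, frames {11,72,21,65}
21: hit
65: hit
93: miss, frames {11,72,21,65,93}
61: miss, evict 11, frames {72,21,65,93,61}
65: hit
61: hit
65: hit
61: hit
72: hit
65: hit
72: hit
65: hit
93: hit
21: hit
11: miss, evict 72, frames {21,65,93,61,11}
21: hit
Page faults: 7.

7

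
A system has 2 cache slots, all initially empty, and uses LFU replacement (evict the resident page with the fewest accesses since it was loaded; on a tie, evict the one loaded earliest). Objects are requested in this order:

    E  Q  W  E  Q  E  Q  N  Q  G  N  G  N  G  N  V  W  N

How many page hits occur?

3

E → fault, frames {E}
Q → fault, frames {E,Q}
W → fault, evict E, frames {Q,W}
E → fault, evict Q, frames {W,E}
Q → fault, evict W, frames {E,Q}
E → hit
Q → hit
N → fault, evict E, frames {Q,N}
Q → hit
G → fault, evict N, frames {Q,G}
N → fault, evict G, frames {Q,N}
G → fault, evict N, frames {Q,G}
N → fault, evict G, frames {Q,N}
G → fault, evict N, frames {Q,G}
N → fault, evict G, frames {Q,N}
V → fault, evict N, frames {Q,V}
W → fault, evict V, frames {Q,W}
N → fault, evict W, frames {Q,N}
Hits: 3.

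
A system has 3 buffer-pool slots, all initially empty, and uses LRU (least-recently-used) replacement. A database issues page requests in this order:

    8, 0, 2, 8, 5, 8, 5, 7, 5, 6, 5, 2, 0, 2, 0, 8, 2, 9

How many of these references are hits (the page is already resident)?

8

8: miss, frames (8)
0: miss, frames (8 0)
2: miss, frames (8 0 2)
8: hit
5: miss, evict 0, frames (2 8 5)
8: hit
5: hit
7: miss, evict 2, frames (8 5 7)
5: hit
6: miss, evict 8, frames (7 5 6)
5: hit
2: miss, evict 7, frames (6 5 2)
0: miss, evict 6, frames (5 2 0)
2: hit
0: hit
8: miss, evict 5, frames (2 0 8)
2: hit
9: miss, evict 0, frames (8 2 9)
Hits: 8.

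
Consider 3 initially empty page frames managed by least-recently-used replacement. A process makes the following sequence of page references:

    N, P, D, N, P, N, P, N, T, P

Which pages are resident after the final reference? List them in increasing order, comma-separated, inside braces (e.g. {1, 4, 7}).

N → fault, frames (N)
P → fault, frames (N P)
D → fault, frames (N P D)
N → hit
P → hit
N → hit
P → hit
N → hit
T → fault, evict D, frames (P N T)
P → hit

{N, P, T}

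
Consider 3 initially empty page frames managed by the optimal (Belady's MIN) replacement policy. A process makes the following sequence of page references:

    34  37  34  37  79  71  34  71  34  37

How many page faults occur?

34 -> miss, frames [34]
37 -> miss, frames [34, 37]
34 -> hit
37 -> hit
79 -> miss, frames [34, 37, 79]
71 -> miss, evict 79, frames [34, 37, 71]
34 -> hit
71 -> hit
34 -> hit
37 -> hit
Page faults: 4.

4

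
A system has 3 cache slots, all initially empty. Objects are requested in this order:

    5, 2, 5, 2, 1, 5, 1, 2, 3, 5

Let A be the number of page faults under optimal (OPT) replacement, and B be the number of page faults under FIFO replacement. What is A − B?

Under OPT: F F . . F . . . F . → 4 faults.
Under FIFO: F F . . F . . . F F → 5 faults.
A − B = 4 − 5 = -1.

-1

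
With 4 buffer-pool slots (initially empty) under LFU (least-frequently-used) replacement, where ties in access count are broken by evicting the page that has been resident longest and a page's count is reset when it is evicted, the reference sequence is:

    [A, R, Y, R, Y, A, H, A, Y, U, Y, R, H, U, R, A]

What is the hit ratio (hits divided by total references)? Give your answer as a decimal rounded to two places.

A → fault, frames (A)
R → fault, frames (A R)
Y → fault, frames (A R Y)
R → hit
Y → hit
A → hit
H → fault, frames (A R Y H)
A → hit
Y → hit
U → fault, evict H, frames (A R Y U)
Y → hit
R → hit
H → fault, evict U, frames (A R Y H)
U → fault, evict H, frames (A R Y U)
R → hit
A → hit
Hits: 9 of 16 references → 9/16 = 0.5625.

0.56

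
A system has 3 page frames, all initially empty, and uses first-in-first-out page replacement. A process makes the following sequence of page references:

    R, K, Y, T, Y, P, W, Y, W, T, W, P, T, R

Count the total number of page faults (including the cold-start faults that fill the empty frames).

R → miss, frames (R)
K → miss, frames (R K)
Y → miss, frames (R K Y)
T → miss, evict R, frames (K Y T)
Y → hit
P → miss, evict K, frames (Y T P)
W → miss, evict Y, frames (T P W)
Y → miss, evict T, frames (P W Y)
W → hit
T → miss, evict P, frames (W Y T)
W → hit
P → miss, evict W, frames (Y T P)
T → hit
R → miss, evict Y, frames (T P R)
Page faults: 10.

10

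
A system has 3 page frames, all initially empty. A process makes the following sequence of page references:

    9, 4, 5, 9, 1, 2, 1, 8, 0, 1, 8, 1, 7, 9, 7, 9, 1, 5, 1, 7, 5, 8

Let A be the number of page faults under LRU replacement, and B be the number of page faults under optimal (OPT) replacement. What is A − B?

Under LRU: F F F . F F . F F . . . F F . . . F . F . F → 12 faults.
Under OPT: F F F . F F . F F . . . F F . . . F . . . F → 11 faults.
A − B = 12 − 11 = 1.

1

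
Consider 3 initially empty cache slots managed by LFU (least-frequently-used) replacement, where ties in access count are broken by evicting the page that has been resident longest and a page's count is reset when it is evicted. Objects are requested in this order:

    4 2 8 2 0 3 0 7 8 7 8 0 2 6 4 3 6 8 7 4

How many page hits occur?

4

4 -> miss, frames (4)
2 -> miss, frames (4 2)
8 -> miss, frames (4 2 8)
2 -> hit
0 -> miss, evict 4, frames (2 8 0)
3 -> miss, evict 8, frames (2 0 3)
0 -> hit
7 -> miss, evict 3, frames (2 0 7)
8 -> miss, evict 7, frames (2 0 8)
7 -> miss, evict 8, frames (2 0 7)
8 -> miss, evict 7, frames (2 0 8)
0 -> hit
2 -> hit
6 -> miss, evict 8, frames (2 0 6)
4 -> miss, evict 6, frames (2 0 4)
3 -> miss, evict 4, frames (2 0 3)
6 -> miss, evict 3, frames (2 0 6)
8 -> miss, evict 6, frames (2 0 8)
7 -> miss, evict 8, frames (2 0 7)
4 -> miss, evict 7, frames (2 0 4)
Hits: 4.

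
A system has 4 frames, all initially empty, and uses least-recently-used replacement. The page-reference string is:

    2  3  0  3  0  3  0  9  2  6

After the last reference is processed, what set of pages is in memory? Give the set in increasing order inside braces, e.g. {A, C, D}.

{0, 2, 6, 9}

2 → miss, frames {2}
3 → miss, frames {2,3}
0 → miss, frames {2,3,0}
3 → hit
0 → hit
3 → hit
0 → hit
9 → miss, frames {2,3,0,9}
2 → hit
6 → miss, evict 3, frames {0,9,2,6}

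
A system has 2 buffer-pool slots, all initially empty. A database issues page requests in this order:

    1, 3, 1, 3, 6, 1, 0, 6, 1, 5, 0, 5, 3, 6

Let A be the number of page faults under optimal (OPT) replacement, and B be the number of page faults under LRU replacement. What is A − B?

Under OPT: F F . . F . F . F F . . F F → 8 faults.
Under LRU: F F . . F F F F F F F . F F → 11 faults.
A − B = 8 − 11 = -3.

-3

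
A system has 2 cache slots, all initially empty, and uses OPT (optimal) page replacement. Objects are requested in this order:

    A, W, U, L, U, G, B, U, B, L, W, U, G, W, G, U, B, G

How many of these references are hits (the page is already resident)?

7

A: miss, frames [A]
W: miss, frames [A, W]
U: miss, evict A, frames [W, U]
L: miss, evict W, frames [U, L]
U: hit
G: miss, evict L, frames [U, G]
B: miss, evict G, frames [U, B]
U: hit
B: hit
L: miss, evict B, frames [U, L]
W: miss, evict L, frames [U, W]
U: hit
G: miss, evict U, frames [W, G]
W: hit
G: hit
U: miss, evict W, frames [G, U]
B: miss, evict U, frames [G, B]
G: hit
Hits: 7.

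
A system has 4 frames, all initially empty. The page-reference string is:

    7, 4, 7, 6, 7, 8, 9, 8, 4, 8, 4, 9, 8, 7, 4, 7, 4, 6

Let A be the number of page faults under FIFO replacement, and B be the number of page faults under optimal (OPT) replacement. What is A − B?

Under FIFO: F F . F . F F . . . . . . F F . . F → 8 faults.
Under OPT: F F . F . F F . . . . . . . . . . F → 6 faults.
A − B = 8 − 6 = 2.

2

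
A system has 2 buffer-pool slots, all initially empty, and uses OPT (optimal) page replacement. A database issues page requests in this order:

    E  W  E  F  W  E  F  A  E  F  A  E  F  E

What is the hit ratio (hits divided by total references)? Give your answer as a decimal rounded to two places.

0.50

E → fault, frames (E)
W → fault, frames (E W)
E → hit
F → fault, evict E, frames (W F)
W → hit
E → fault, evict W, frames (F E)
F → hit
A → fault, evict F, frames (E A)
E → hit
F → fault, evict E, frames (A F)
A → hit
E → fault, evict A, frames (F E)
F → hit
E → hit
Hits: 7 of 14 references → 7/14 = 0.5000.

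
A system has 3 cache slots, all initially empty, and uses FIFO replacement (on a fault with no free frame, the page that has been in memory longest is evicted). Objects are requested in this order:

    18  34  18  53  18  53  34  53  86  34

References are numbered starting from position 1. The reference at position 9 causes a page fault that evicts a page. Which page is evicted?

18

pos 1: 18 -> miss, frames {18}
pos 2: 34 -> miss, frames {18,34}
pos 3: 18 -> hit
pos 4: 53 -> miss, frames {18,34,53}
pos 5: 18 -> hit
pos 6: 53 -> hit
pos 7: 34 -> hit
pos 8: 53 -> hit
pos 9: 86 -> miss, evict 18, frames {34,53,86}
At position 9, page 18 is evicted.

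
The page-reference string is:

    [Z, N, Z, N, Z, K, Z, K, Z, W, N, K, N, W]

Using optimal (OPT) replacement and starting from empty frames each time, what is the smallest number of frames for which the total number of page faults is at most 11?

2

f=1: 14 faults
f=2: 6 faults
f=3: 4 faults
f=4: 4 faults
Smallest f with faults ≤ 11 is 2.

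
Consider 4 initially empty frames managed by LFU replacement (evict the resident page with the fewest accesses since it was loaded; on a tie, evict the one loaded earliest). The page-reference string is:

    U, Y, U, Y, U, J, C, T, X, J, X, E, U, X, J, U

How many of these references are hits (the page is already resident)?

U -> miss, frames [U]
Y -> miss, frames [U, Y]
U -> hit
Y -> hit
U -> hit
J -> miss, frames [U, Y, J]
C -> miss, frames [U, Y, J, C]
T -> miss, evict J, frames [U, Y, C, T]
X -> miss, evict C, frames [U, Y, T, X]
J -> miss, evict T, frames [U, Y, X, J]
X -> hit
E -> miss, evict J, frames [U, Y, X, E]
U -> hit
X -> hit
J -> miss, evict E, frames [U, Y, X, J]
U -> hit
Hits: 7.

7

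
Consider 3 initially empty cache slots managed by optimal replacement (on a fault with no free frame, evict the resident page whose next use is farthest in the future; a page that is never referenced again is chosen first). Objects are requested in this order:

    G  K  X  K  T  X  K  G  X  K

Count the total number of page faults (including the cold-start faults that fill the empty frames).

5

G: fault, frames (G)
K: fault, frames (G K)
X: fault, frames (G K X)
K: hit
T: fault, evict G, frames (K X T)
X: hit
K: hit
G: fault, evict T, frames (K X G)
X: hit
K: hit
Page faults: 5.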